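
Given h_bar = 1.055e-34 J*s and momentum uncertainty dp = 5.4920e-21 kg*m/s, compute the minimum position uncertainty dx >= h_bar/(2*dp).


dx = h_bar / (2 * dp)
= 1.055e-34 / (2 * 5.4920e-21)
= 1.055e-34 / 1.0984e-20
= 9.6049e-15 m

9.6049e-15


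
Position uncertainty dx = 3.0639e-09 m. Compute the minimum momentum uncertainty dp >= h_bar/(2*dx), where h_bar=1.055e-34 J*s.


dp = h_bar / (2 * dx)
= 1.055e-34 / (2 * 3.0639e-09)
= 1.055e-34 / 6.1278e-09
= 1.7217e-26 kg*m/s

1.7217e-26


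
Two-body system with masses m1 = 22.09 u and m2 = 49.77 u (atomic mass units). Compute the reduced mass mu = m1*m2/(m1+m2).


mu = m1 * m2 / (m1 + m2)
= 22.09 * 49.77 / (22.09 + 49.77)
= 1099.4193 / 71.86
= 15.2995 u

15.2995


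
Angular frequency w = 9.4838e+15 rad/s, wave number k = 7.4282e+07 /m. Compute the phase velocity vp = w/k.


vp = w / k
= 9.4838e+15 / 7.4282e+07
= 1.2767e+08 m/s

1.2767e+08


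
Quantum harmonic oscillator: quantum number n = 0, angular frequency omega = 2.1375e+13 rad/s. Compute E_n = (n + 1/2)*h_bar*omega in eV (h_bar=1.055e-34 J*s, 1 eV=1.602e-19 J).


E = (n + 1/2) * h_bar * omega
= (0 + 0.5) * 1.055e-34 * 2.1375e+13
= 0.5 * 2.2551e-21
= 1.1275e-21 J
= 0.007 eV

0.007


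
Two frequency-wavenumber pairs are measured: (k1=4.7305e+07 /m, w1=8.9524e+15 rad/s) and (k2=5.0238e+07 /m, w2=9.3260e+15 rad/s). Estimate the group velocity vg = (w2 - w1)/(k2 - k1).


vg = (w2 - w1) / (k2 - k1)
= (9.3260e+15 - 8.9524e+15) / (5.0238e+07 - 4.7305e+07)
= 3.7360e+14 / 2.9330e+06
= 1.2738e+08 m/s

1.2738e+08


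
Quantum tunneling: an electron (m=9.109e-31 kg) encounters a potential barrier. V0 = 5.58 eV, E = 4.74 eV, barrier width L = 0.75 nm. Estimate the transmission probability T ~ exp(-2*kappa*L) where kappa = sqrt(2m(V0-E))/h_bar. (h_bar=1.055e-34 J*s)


V0 - E = 0.84 eV = 1.3457e-19 J
kappa = sqrt(2 * m * (V0-E)) / h_bar
= sqrt(2 * 9.109e-31 * 1.3457e-19) / 1.055e-34
= 4.6932e+09 /m
2*kappa*L = 2 * 4.6932e+09 * 0.75e-9
= 7.0398
T = exp(-7.0398) = 8.763057e-04

8.763057e-04


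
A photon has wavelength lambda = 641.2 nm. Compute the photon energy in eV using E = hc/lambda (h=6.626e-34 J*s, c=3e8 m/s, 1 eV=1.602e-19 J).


E = hc / lambda
= (6.626e-34)(3e8) / (641.2e-9)
= 1.9878e-25 / 6.4120e-07
= 3.1001e-19 J
Converting to eV: 3.1001e-19 / 1.602e-19
= 1.9352 eV

1.9352


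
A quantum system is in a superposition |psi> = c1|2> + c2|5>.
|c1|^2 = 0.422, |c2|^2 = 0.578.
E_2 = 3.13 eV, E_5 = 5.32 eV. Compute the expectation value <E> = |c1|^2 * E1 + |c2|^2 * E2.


<E> = |c1|^2 * E1 + |c2|^2 * E2
= 0.422 * 3.13 + 0.578 * 5.32
= 1.3209 + 3.075
= 4.3958 eV

4.3958


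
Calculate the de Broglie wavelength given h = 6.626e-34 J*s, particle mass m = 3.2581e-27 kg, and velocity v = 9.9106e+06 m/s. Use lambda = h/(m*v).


lambda = h / (m * v)
= 6.626e-34 / (3.2581e-27 * 9.9106e+06)
= 6.626e-34 / 3.2290e-20
= 2.0520e-14 m

2.0520e-14


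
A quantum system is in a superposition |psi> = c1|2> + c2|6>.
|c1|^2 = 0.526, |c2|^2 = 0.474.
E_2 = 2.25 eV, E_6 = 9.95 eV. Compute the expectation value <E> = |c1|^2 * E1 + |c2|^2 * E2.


<E> = |c1|^2 * E1 + |c2|^2 * E2
= 0.526 * 2.25 + 0.474 * 9.95
= 1.1835 + 4.7163
= 5.8998 eV

5.8998


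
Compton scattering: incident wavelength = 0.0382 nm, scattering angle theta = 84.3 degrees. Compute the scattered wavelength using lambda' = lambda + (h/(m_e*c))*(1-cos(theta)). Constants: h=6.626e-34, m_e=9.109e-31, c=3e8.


Compton wavelength: h/(m_e*c) = 2.4247e-12 m
d_lambda = 2.4247e-12 * (1 - cos(84.3 deg))
= 2.4247e-12 * 0.90068
= 2.1839e-12 m = 0.002184 nm
lambda' = 0.0382 + 0.002184
= 0.040384 nm

0.040384


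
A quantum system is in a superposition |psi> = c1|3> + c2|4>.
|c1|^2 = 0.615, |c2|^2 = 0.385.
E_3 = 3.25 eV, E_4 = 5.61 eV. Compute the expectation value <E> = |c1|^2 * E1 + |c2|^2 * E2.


<E> = |c1|^2 * E1 + |c2|^2 * E2
= 0.615 * 3.25 + 0.385 * 5.61
= 1.9988 + 2.1599
= 4.1586 eV

4.1586


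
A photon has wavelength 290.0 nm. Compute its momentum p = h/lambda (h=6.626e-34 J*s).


p = h / lambda
= 6.626e-34 / (290.0e-9)
= 6.626e-34 / 2.9000e-07
= 2.2848e-27 kg*m/s

2.2848e-27


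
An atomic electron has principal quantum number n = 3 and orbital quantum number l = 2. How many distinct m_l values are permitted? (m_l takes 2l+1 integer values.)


m_l ranges from -l to +l in integer steps
So m_l goes from -2 to +2
Count = 2l + 1 = 2*2 + 1
= 5

5


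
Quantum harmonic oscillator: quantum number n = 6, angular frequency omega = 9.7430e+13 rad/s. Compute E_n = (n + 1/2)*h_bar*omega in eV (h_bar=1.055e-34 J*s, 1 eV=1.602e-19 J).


E = (n + 1/2) * h_bar * omega
= (6 + 0.5) * 1.055e-34 * 9.7430e+13
= 6.5 * 1.0279e-20
= 6.6813e-20 J
= 0.4171 eV

0.4171


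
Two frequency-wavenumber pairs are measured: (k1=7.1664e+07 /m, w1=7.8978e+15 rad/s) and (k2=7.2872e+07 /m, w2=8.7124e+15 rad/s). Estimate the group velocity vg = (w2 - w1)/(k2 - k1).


vg = (w2 - w1) / (k2 - k1)
= (8.7124e+15 - 7.8978e+15) / (7.2872e+07 - 7.1664e+07)
= 8.1460e+14 / 1.2080e+06
= 6.7434e+08 m/s

6.7434e+08


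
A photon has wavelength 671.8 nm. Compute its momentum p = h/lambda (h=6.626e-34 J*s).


p = h / lambda
= 6.626e-34 / (671.8e-9)
= 6.626e-34 / 6.7180e-07
= 9.8631e-28 kg*m/s

9.8631e-28


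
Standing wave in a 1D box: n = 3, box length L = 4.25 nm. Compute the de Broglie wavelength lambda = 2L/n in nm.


lambda = 2L / n
= 2 * 4.25 / 3
= 8.5 / 3
= 2.8333 nm

2.8333


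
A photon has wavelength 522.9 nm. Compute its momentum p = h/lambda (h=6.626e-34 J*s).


p = h / lambda
= 6.626e-34 / (522.9e-9)
= 6.626e-34 / 5.2290e-07
= 1.2672e-27 kg*m/s

1.2672e-27


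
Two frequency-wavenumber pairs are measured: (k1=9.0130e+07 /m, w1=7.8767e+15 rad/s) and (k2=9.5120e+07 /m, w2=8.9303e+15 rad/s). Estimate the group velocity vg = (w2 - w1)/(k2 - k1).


vg = (w2 - w1) / (k2 - k1)
= (8.9303e+15 - 7.8767e+15) / (9.5120e+07 - 9.0130e+07)
= 1.0536e+15 / 4.9900e+06
= 2.1114e+08 m/s

2.1114e+08


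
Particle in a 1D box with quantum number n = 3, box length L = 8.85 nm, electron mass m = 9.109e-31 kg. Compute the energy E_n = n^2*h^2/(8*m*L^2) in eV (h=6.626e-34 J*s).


E = n^2 * h^2 / (8 * m * L^2)
= 3^2 * (6.626e-34)^2 / (8 * 9.109e-31 * (8.85e-9)^2)
= 9 * 4.3904e-67 / (8 * 9.109e-31 * 7.8323e-17)
= 6.9231e-21 J
= 0.0432 eV

0.0432


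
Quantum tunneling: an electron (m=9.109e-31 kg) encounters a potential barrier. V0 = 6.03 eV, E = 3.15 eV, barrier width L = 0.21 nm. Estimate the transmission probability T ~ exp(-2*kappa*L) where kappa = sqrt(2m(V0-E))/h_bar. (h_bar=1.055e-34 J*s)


V0 - E = 2.88 eV = 4.6138e-19 J
kappa = sqrt(2 * m * (V0-E)) / h_bar
= sqrt(2 * 9.109e-31 * 4.6138e-19) / 1.055e-34
= 8.6901e+09 /m
2*kappa*L = 2 * 8.6901e+09 * 0.21e-9
= 3.6498
T = exp(-3.6498) = 2.599510e-02

2.599510e-02


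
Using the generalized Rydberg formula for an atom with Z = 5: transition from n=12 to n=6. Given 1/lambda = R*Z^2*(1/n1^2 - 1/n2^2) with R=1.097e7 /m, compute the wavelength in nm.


1/lambda = R * Z^2 * (1/n1^2 - 1/n2^2)
= 1.097e7 * 5^2 * (1/6^2 - 1/12^2)
= 1.097e7 * 25 * (0.027778 - 0.006944)
= 5.7135e+06 /m
lambda = 1 / 5.7135e+06
= 175.0228 nm

175.0228


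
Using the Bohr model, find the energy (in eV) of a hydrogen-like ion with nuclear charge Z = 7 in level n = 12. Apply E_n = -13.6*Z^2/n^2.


E_n = -13.6 * Z^2 / n^2
= -13.6 * 7^2 / 12^2
= -13.6 * 49 / 144
= -4.6278 eV

-4.6278


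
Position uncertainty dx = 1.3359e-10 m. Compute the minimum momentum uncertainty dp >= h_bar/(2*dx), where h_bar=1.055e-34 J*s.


dp = h_bar / (2 * dx)
= 1.055e-34 / (2 * 1.3359e-10)
= 1.055e-34 / 2.6718e-10
= 3.9486e-25 kg*m/s

3.9486e-25


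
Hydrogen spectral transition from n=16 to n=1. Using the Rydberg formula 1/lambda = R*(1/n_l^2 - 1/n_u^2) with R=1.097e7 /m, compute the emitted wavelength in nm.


1/lambda = R * (1/n_l^2 - 1/n_u^2)
= 1.097e7 * (1/1^2 - 1/16^2)
= 1.097e7 * (1.0 - 0.003906)
= 1.097e7 * 0.996094
= 1.0927e+07 /m
lambda = 1 / 1.0927e+07 = 91.5152 nm

91.5152


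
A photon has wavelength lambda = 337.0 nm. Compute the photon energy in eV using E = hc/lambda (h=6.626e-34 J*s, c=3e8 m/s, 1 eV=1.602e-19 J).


E = hc / lambda
= (6.626e-34)(3e8) / (337.0e-9)
= 1.9878e-25 / 3.3700e-07
= 5.8985e-19 J
Converting to eV: 5.8985e-19 / 1.602e-19
= 3.682 eV

3.682


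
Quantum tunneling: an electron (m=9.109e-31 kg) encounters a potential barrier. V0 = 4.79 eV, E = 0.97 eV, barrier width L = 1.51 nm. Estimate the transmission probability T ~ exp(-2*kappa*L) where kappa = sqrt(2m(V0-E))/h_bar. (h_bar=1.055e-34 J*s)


V0 - E = 3.82 eV = 6.1196e-19 J
kappa = sqrt(2 * m * (V0-E)) / h_bar
= sqrt(2 * 9.109e-31 * 6.1196e-19) / 1.055e-34
= 1.0008e+10 /m
2*kappa*L = 2 * 1.0008e+10 * 1.51e-9
= 30.2251
T = exp(-30.2251) = 7.471455e-14

7.471455e-14


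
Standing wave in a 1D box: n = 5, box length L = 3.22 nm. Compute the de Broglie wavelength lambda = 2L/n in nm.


lambda = 2L / n
= 2 * 3.22 / 5
= 6.44 / 5
= 1.288 nm

1.288


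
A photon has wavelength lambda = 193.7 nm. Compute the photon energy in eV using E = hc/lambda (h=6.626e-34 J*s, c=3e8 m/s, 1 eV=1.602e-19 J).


E = hc / lambda
= (6.626e-34)(3e8) / (193.7e-9)
= 1.9878e-25 / 1.9370e-07
= 1.0262e-18 J
Converting to eV: 1.0262e-18 / 1.602e-19
= 6.4059 eV

6.4059


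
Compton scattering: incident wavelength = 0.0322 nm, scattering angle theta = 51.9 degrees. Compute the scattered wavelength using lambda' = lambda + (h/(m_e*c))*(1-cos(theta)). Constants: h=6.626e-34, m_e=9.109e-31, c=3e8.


Compton wavelength: h/(m_e*c) = 2.4247e-12 m
d_lambda = 2.4247e-12 * (1 - cos(51.9 deg))
= 2.4247e-12 * 0.382964
= 9.2858e-13 m = 0.000929 nm
lambda' = 0.0322 + 0.000929
= 0.033129 nm

0.033129


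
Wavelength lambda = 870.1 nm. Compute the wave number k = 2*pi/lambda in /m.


k = 2 * pi / lambda
= 6.2832 / (870.1e-9)
= 6.2832 / 8.7010e-07
= 7.2212e+06 /m

7.2212e+06


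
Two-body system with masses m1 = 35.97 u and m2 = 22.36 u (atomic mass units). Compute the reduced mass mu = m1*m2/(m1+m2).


mu = m1 * m2 / (m1 + m2)
= 35.97 * 22.36 / (35.97 + 22.36)
= 804.2892 / 58.33
= 13.7886 u

13.7886


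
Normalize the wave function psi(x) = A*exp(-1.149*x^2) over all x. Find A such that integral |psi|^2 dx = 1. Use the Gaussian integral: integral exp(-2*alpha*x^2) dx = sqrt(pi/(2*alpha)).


integral |psi|^2 dx = A^2 * sqrt(pi/(2*alpha)) = 1
A^2 = sqrt(2*alpha/pi)
= sqrt(2 * 1.149 / pi)
= 0.855264
A = sqrt(0.855264)
= 0.9248

0.9248


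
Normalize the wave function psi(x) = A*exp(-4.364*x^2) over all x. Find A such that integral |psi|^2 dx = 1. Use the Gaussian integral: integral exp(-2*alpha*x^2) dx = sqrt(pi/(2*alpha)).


integral |psi|^2 dx = A^2 * sqrt(pi/(2*alpha)) = 1
A^2 = sqrt(2*alpha/pi)
= sqrt(2 * 4.364 / pi)
= 1.666796
A = sqrt(1.666796)
= 1.291

1.291


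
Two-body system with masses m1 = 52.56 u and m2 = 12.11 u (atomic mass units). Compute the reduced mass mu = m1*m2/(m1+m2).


mu = m1 * m2 / (m1 + m2)
= 52.56 * 12.11 / (52.56 + 12.11)
= 636.5016 / 64.67
= 9.8423 u

9.8423


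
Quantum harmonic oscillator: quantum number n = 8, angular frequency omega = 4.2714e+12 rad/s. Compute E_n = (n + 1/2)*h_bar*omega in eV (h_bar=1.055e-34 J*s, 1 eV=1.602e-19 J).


E = (n + 1/2) * h_bar * omega
= (8 + 0.5) * 1.055e-34 * 4.2714e+12
= 8.5 * 4.5063e-22
= 3.8304e-21 J
= 0.0239 eV

0.0239


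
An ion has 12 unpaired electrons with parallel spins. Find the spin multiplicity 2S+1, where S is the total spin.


Total spin S = N * (1/2) = 12 * 0.5 = 6.0
Spin multiplicity = 2S + 1
= 2 * 6.0 + 1
= 13

13


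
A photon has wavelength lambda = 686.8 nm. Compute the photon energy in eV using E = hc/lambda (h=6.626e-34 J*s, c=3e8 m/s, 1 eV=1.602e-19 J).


E = hc / lambda
= (6.626e-34)(3e8) / (686.8e-9)
= 1.9878e-25 / 6.8680e-07
= 2.8943e-19 J
Converting to eV: 2.8943e-19 / 1.602e-19
= 1.8067 eV

1.8067


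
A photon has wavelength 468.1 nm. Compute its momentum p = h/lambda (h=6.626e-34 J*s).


p = h / lambda
= 6.626e-34 / (468.1e-9)
= 6.626e-34 / 4.6810e-07
= 1.4155e-27 kg*m/s

1.4155e-27


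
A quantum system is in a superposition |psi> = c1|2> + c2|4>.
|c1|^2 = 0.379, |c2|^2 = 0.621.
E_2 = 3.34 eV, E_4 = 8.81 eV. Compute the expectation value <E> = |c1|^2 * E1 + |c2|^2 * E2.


<E> = |c1|^2 * E1 + |c2|^2 * E2
= 0.379 * 3.34 + 0.621 * 8.81
= 1.2659 + 5.471
= 6.7369 eV

6.7369


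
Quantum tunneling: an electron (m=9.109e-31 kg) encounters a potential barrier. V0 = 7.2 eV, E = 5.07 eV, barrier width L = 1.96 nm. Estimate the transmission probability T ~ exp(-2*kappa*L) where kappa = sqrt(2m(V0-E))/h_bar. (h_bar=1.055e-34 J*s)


V0 - E = 2.13 eV = 3.4123e-19 J
kappa = sqrt(2 * m * (V0-E)) / h_bar
= sqrt(2 * 9.109e-31 * 3.4123e-19) / 1.055e-34
= 7.4734e+09 /m
2*kappa*L = 2 * 7.4734e+09 * 1.96e-9
= 29.2958
T = exp(-29.2958) = 1.892369e-13

1.892369e-13


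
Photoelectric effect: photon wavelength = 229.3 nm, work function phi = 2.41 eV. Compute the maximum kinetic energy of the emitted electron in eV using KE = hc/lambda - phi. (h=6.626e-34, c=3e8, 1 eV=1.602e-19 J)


E_photon = hc / lambda
= (6.626e-34)(3e8) / (229.3e-9)
= 8.6690e-19 J
= 5.4114 eV
KE = E_photon - phi
= 5.4114 - 2.41
= 3.0014 eV

3.0014


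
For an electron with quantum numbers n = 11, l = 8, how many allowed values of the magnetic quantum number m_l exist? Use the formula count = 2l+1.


m_l ranges from -l to +l in integer steps
So m_l goes from -8 to +8
Count = 2l + 1 = 2*8 + 1
= 17

17


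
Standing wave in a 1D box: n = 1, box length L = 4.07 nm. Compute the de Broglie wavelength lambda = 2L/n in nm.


lambda = 2L / n
= 2 * 4.07 / 1
= 8.14 / 1
= 8.14 nm

8.14


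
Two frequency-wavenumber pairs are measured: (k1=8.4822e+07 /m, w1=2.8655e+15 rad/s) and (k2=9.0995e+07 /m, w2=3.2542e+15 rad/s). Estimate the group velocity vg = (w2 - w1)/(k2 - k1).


vg = (w2 - w1) / (k2 - k1)
= (3.2542e+15 - 2.8655e+15) / (9.0995e+07 - 8.4822e+07)
= 3.8870e+14 / 6.1730e+06
= 6.2968e+07 m/s

6.2968e+07


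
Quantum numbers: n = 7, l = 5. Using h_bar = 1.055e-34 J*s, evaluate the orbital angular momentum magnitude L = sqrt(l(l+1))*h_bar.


L = sqrt(l*(l+1)) * h_bar
= sqrt(5 * 6) * 1.055e-34
= sqrt(30) * 1.055e-34
= 5.4772 * 1.055e-34
= 5.7785e-34 J*s

5.7785e-34


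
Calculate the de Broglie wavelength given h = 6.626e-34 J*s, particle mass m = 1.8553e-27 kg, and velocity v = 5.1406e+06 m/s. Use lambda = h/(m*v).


lambda = h / (m * v)
= 6.626e-34 / (1.8553e-27 * 5.1406e+06)
= 6.626e-34 / 9.5374e-21
= 6.9474e-14 m

6.9474e-14


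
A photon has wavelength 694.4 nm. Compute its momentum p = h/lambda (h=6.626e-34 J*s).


p = h / lambda
= 6.626e-34 / (694.4e-9)
= 6.626e-34 / 6.9440e-07
= 9.5421e-28 kg*m/s

9.5421e-28


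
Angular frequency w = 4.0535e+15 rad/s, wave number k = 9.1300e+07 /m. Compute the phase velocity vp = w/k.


vp = w / k
= 4.0535e+15 / 9.1300e+07
= 4.4398e+07 m/s

4.4398e+07


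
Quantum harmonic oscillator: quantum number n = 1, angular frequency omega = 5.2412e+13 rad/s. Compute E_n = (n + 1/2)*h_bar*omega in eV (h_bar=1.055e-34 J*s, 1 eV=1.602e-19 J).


E = (n + 1/2) * h_bar * omega
= (1 + 0.5) * 1.055e-34 * 5.2412e+13
= 1.5 * 5.5295e-21
= 8.2942e-21 J
= 0.0518 eV

0.0518


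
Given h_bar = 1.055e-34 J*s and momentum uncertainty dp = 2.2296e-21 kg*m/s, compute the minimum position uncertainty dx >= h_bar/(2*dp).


dx = h_bar / (2 * dp)
= 1.055e-34 / (2 * 2.2296e-21)
= 1.055e-34 / 4.4592e-21
= 2.3659e-14 m

2.3659e-14


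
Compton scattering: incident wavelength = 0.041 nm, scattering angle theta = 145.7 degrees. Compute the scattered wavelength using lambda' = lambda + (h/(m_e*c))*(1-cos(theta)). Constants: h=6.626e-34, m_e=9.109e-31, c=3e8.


Compton wavelength: h/(m_e*c) = 2.4247e-12 m
d_lambda = 2.4247e-12 * (1 - cos(145.7 deg))
= 2.4247e-12 * 1.826098
= 4.4278e-12 m = 0.004428 nm
lambda' = 0.041 + 0.004428
= 0.045428 nm

0.045428


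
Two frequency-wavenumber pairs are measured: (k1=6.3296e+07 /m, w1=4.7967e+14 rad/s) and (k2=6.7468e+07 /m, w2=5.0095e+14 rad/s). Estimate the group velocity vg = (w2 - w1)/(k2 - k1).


vg = (w2 - w1) / (k2 - k1)
= (5.0095e+14 - 4.7967e+14) / (6.7468e+07 - 6.3296e+07)
= 2.1280e+13 / 4.1720e+06
= 5.1007e+06 m/s

5.1007e+06


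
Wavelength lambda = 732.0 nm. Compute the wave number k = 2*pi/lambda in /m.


k = 2 * pi / lambda
= 6.2832 / (732.0e-9)
= 6.2832 / 7.3200e-07
= 8.5836e+06 /m

8.5836e+06


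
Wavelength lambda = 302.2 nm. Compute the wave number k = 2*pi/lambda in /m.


k = 2 * pi / lambda
= 6.2832 / (302.2e-9)
= 6.2832 / 3.0220e-07
= 2.0791e+07 /m

2.0791e+07


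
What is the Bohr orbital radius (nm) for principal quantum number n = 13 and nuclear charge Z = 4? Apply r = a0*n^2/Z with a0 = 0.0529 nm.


r = a0 * n^2 / Z
= 0.0529 * 13^2 / 4
= 0.0529 * 169 / 4
= 2.235 nm

2.235


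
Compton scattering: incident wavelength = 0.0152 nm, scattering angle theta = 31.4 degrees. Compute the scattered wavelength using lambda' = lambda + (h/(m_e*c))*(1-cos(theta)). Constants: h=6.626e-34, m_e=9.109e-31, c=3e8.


Compton wavelength: h/(m_e*c) = 2.4247e-12 m
d_lambda = 2.4247e-12 * (1 - cos(31.4 deg))
= 2.4247e-12 * 0.146449
= 3.5510e-13 m = 0.000355 nm
lambda' = 0.0152 + 0.000355
= 0.015555 nm

0.015555


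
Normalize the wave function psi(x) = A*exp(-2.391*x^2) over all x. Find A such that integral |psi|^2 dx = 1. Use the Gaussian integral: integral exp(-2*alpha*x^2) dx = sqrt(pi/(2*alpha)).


integral |psi|^2 dx = A^2 * sqrt(pi/(2*alpha)) = 1
A^2 = sqrt(2*alpha/pi)
= sqrt(2 * 2.391 / pi)
= 1.233758
A = sqrt(1.233758)
= 1.1107

1.1107


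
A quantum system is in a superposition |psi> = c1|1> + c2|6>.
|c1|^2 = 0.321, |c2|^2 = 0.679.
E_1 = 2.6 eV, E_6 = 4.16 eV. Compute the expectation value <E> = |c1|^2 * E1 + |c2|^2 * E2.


<E> = |c1|^2 * E1 + |c2|^2 * E2
= 0.321 * 2.6 + 0.679 * 4.16
= 0.8346 + 2.8246
= 3.6592 eV

3.6592


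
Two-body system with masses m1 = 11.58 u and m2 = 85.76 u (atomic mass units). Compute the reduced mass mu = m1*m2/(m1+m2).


mu = m1 * m2 / (m1 + m2)
= 11.58 * 85.76 / (11.58 + 85.76)
= 993.1008 / 97.34
= 10.2024 u

10.2024


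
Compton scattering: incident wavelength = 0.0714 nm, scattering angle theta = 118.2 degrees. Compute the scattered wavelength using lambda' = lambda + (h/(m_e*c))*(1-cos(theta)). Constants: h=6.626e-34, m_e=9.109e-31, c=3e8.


Compton wavelength: h/(m_e*c) = 2.4247e-12 m
d_lambda = 2.4247e-12 * (1 - cos(118.2 deg))
= 2.4247e-12 * 1.472551
= 3.5705e-12 m = 0.003571 nm
lambda' = 0.0714 + 0.003571
= 0.074971 nm

0.074971


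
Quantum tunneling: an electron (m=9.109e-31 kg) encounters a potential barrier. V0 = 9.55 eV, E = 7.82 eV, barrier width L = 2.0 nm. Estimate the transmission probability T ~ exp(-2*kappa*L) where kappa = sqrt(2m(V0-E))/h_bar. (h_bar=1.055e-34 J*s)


V0 - E = 1.73 eV = 2.7715e-19 J
kappa = sqrt(2 * m * (V0-E)) / h_bar
= sqrt(2 * 9.109e-31 * 2.7715e-19) / 1.055e-34
= 6.7352e+09 /m
2*kappa*L = 2 * 6.7352e+09 * 2.0e-9
= 26.9409
T = exp(-26.9409) = 1.993946e-12

1.993946e-12


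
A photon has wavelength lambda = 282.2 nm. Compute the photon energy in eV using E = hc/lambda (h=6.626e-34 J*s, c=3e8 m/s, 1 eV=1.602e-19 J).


E = hc / lambda
= (6.626e-34)(3e8) / (282.2e-9)
= 1.9878e-25 / 2.8220e-07
= 7.0439e-19 J
Converting to eV: 7.0439e-19 / 1.602e-19
= 4.397 eV

4.397


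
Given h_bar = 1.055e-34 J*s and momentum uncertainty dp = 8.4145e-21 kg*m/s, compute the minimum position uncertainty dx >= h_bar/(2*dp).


dx = h_bar / (2 * dp)
= 1.055e-34 / (2 * 8.4145e-21)
= 1.055e-34 / 1.6829e-20
= 6.2689e-15 m

6.2689e-15


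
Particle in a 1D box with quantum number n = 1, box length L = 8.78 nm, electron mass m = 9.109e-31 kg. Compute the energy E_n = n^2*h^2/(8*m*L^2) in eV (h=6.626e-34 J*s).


E = n^2 * h^2 / (8 * m * L^2)
= 1^2 * (6.626e-34)^2 / (8 * 9.109e-31 * (8.78e-9)^2)
= 1 * 4.3904e-67 / (8 * 9.109e-31 * 7.7088e-17)
= 7.8154e-22 J
= 0.0049 eV

0.0049


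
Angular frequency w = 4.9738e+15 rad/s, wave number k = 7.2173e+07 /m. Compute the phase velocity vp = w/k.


vp = w / k
= 4.9738e+15 / 7.2173e+07
= 6.8915e+07 m/s

6.8915e+07


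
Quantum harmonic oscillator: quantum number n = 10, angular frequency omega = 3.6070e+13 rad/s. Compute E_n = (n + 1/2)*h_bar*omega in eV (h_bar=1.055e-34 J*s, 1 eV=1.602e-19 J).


E = (n + 1/2) * h_bar * omega
= (10 + 0.5) * 1.055e-34 * 3.6070e+13
= 10.5 * 3.8054e-21
= 3.9957e-20 J
= 0.2494 eV

0.2494


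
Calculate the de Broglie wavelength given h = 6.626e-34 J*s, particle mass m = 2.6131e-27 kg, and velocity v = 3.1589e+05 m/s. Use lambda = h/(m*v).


lambda = h / (m * v)
= 6.626e-34 / (2.6131e-27 * 3.1589e+05)
= 6.626e-34 / 8.2545e-22
= 8.0271e-13 m

8.0271e-13


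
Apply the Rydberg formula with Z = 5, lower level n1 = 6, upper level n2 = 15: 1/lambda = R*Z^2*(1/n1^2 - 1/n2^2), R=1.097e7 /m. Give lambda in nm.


1/lambda = R * Z^2 * (1/n1^2 - 1/n2^2)
= 1.097e7 * 5^2 * (1/6^2 - 1/15^2)
= 1.097e7 * 25 * (0.027778 - 0.004444)
= 6.3992e+06 /m
lambda = 1 / 6.3992e+06
= 156.2703 nm

156.2703


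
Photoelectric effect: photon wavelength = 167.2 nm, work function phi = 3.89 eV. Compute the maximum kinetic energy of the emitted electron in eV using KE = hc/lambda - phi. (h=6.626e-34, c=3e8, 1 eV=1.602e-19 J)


E_photon = hc / lambda
= (6.626e-34)(3e8) / (167.2e-9)
= 1.1889e-18 J
= 7.4212 eV
KE = E_photon - phi
= 7.4212 - 3.89
= 3.5312 eV

3.5312


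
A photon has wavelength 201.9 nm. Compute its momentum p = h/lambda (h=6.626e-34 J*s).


p = h / lambda
= 6.626e-34 / (201.9e-9)
= 6.626e-34 / 2.0190e-07
= 3.2818e-27 kg*m/s

3.2818e-27


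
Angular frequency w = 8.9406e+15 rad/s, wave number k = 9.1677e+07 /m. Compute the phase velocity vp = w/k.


vp = w / k
= 8.9406e+15 / 9.1677e+07
= 9.7523e+07 m/s

9.7523e+07


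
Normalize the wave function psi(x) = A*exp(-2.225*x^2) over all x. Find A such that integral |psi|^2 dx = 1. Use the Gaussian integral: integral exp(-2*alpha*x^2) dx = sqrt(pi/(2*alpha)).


integral |psi|^2 dx = A^2 * sqrt(pi/(2*alpha)) = 1
A^2 = sqrt(2*alpha/pi)
= sqrt(2 * 2.225 / pi)
= 1.190159
A = sqrt(1.190159)
= 1.0909

1.0909


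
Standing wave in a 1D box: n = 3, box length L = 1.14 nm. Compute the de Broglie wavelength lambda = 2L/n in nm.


lambda = 2L / n
= 2 * 1.14 / 3
= 2.28 / 3
= 0.76 nm

0.76


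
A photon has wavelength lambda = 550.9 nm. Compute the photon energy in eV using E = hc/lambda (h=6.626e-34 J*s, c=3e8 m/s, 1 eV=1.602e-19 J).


E = hc / lambda
= (6.626e-34)(3e8) / (550.9e-9)
= 1.9878e-25 / 5.5090e-07
= 3.6083e-19 J
Converting to eV: 3.6083e-19 / 1.602e-19
= 2.2524 eV

2.2524


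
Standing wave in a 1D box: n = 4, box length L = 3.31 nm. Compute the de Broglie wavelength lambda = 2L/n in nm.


lambda = 2L / n
= 2 * 3.31 / 4
= 6.62 / 4
= 1.655 nm

1.655


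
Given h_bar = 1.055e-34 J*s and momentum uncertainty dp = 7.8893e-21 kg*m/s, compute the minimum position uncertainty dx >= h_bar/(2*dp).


dx = h_bar / (2 * dp)
= 1.055e-34 / (2 * 7.8893e-21)
= 1.055e-34 / 1.5779e-20
= 6.6863e-15 m

6.6863e-15


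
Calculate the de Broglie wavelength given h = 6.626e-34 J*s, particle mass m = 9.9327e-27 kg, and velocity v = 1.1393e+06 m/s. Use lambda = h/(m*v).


lambda = h / (m * v)
= 6.626e-34 / (9.9327e-27 * 1.1393e+06)
= 6.626e-34 / 1.1316e-20
= 5.8553e-14 m

5.8553e-14


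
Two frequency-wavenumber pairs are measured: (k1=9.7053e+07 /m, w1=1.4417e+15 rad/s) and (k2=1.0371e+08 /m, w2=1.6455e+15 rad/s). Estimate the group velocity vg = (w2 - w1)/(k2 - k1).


vg = (w2 - w1) / (k2 - k1)
= (1.6455e+15 - 1.4417e+15) / (1.0371e+08 - 9.7053e+07)
= 2.0380e+14 / 6.6570e+06
= 3.0614e+07 m/s

3.0614e+07


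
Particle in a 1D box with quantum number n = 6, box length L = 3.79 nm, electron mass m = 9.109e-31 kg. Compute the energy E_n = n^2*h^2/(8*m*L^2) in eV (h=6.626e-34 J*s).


E = n^2 * h^2 / (8 * m * L^2)
= 6^2 * (6.626e-34)^2 / (8 * 9.109e-31 * (3.79e-9)^2)
= 36 * 4.3904e-67 / (8 * 9.109e-31 * 1.4364e-17)
= 1.5100e-19 J
= 0.9425 eV

0.9425


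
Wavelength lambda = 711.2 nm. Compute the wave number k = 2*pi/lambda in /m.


k = 2 * pi / lambda
= 6.2832 / (711.2e-9)
= 6.2832 / 7.1120e-07
= 8.8346e+06 /m

8.8346e+06


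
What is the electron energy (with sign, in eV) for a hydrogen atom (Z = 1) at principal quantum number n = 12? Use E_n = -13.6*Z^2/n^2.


E_n = -13.6 * Z^2 / n^2
= -13.6 * 1^2 / 12^2
= -13.6 * 1 / 144
= -0.0944 eV

-0.0944


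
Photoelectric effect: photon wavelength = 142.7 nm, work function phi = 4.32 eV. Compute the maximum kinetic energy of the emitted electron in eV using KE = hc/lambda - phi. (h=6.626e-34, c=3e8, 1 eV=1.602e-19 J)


E_photon = hc / lambda
= (6.626e-34)(3e8) / (142.7e-9)
= 1.3930e-18 J
= 8.6953 eV
KE = E_photon - phi
= 8.6953 - 4.32
= 4.3753 eV

4.3753


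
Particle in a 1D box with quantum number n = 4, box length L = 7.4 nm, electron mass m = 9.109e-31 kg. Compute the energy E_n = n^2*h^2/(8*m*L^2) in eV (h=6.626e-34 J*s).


E = n^2 * h^2 / (8 * m * L^2)
= 4^2 * (6.626e-34)^2 / (8 * 9.109e-31 * (7.4e-9)^2)
= 16 * 4.3904e-67 / (8 * 9.109e-31 * 5.4760e-17)
= 1.7603e-20 J
= 0.1099 eV

0.1099


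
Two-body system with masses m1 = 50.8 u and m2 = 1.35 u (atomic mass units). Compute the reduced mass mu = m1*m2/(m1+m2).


mu = m1 * m2 / (m1 + m2)
= 50.8 * 1.35 / (50.8 + 1.35)
= 68.58 / 52.15
= 1.3151 u

1.3151


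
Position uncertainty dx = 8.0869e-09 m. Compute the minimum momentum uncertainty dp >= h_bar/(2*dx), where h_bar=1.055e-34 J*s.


dp = h_bar / (2 * dx)
= 1.055e-34 / (2 * 8.0869e-09)
= 1.055e-34 / 1.6174e-08
= 6.5229e-27 kg*m/s

6.5229e-27


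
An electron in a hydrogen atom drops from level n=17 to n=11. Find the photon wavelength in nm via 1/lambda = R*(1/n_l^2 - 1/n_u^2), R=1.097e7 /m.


1/lambda = R * (1/n_l^2 - 1/n_u^2)
= 1.097e7 * (1/11^2 - 1/17^2)
= 1.097e7 * (0.008264 - 0.00346)
= 1.097e7 * 0.004804
= 5.2703e+04 /m
lambda = 1 / 5.2703e+04 = 18974.3673 nm

18974.3673


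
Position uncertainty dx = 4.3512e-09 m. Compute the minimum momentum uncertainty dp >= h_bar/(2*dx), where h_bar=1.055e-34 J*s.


dp = h_bar / (2 * dx)
= 1.055e-34 / (2 * 4.3512e-09)
= 1.055e-34 / 8.7024e-09
= 1.2123e-26 kg*m/s

1.2123e-26


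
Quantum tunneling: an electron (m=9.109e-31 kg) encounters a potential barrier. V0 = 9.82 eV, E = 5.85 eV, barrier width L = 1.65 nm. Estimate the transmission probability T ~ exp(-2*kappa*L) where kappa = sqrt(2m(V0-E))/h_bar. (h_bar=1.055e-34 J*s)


V0 - E = 3.97 eV = 6.3599e-19 J
kappa = sqrt(2 * m * (V0-E)) / h_bar
= sqrt(2 * 9.109e-31 * 6.3599e-19) / 1.055e-34
= 1.0203e+10 /m
2*kappa*L = 2 * 1.0203e+10 * 1.65e-9
= 33.6696
T = exp(-33.6696) = 2.384875e-15

2.384875e-15


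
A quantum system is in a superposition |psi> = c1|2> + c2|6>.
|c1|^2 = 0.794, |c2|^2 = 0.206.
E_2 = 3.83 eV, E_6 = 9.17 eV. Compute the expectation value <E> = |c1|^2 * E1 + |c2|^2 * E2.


<E> = |c1|^2 * E1 + |c2|^2 * E2
= 0.794 * 3.83 + 0.206 * 9.17
= 3.041 + 1.889
= 4.93 eV

4.93


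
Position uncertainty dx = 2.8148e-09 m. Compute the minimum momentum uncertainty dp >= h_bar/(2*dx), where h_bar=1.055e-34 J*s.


dp = h_bar / (2 * dx)
= 1.055e-34 / (2 * 2.8148e-09)
= 1.055e-34 / 5.6296e-09
= 1.8740e-26 kg*m/s

1.8740e-26


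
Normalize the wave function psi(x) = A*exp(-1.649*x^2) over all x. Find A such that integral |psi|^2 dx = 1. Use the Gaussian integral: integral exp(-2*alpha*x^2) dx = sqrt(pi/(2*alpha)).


integral |psi|^2 dx = A^2 * sqrt(pi/(2*alpha)) = 1
A^2 = sqrt(2*alpha/pi)
= sqrt(2 * 1.649 / pi)
= 1.024591
A = sqrt(1.024591)
= 1.0122

1.0122


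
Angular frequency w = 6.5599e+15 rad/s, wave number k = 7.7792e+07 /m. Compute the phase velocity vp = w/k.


vp = w / k
= 6.5599e+15 / 7.7792e+07
= 8.4326e+07 m/s

8.4326e+07


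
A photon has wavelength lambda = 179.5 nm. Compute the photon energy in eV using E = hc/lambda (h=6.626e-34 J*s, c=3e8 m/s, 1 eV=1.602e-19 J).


E = hc / lambda
= (6.626e-34)(3e8) / (179.5e-9)
= 1.9878e-25 / 1.7950e-07
= 1.1074e-18 J
Converting to eV: 1.1074e-18 / 1.602e-19
= 6.9127 eV

6.9127


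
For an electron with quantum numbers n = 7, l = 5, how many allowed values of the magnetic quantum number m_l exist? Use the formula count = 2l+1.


m_l ranges from -l to +l in integer steps
So m_l goes from -5 to +5
Count = 2l + 1 = 2*5 + 1
= 11

11


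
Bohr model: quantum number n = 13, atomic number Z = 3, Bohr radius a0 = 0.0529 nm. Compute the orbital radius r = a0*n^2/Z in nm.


r = a0 * n^2 / Z
= 0.0529 * 13^2 / 3
= 0.0529 * 169 / 3
= 2.98 nm

2.98


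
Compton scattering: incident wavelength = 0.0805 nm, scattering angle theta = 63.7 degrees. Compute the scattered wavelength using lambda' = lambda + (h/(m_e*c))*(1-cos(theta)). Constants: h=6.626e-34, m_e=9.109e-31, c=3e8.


Compton wavelength: h/(m_e*c) = 2.4247e-12 m
d_lambda = 2.4247e-12 * (1 - cos(63.7 deg))
= 2.4247e-12 * 0.556929
= 1.3504e-12 m = 0.00135 nm
lambda' = 0.0805 + 0.00135
= 0.08185 nm

0.08185


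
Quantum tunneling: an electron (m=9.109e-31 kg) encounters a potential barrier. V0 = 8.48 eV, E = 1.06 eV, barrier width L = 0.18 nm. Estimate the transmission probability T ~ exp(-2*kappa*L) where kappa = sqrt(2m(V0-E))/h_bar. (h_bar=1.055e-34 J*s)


V0 - E = 7.42 eV = 1.1887e-18 J
kappa = sqrt(2 * m * (V0-E)) / h_bar
= sqrt(2 * 9.109e-31 * 1.1887e-18) / 1.055e-34
= 1.3949e+10 /m
2*kappa*L = 2 * 1.3949e+10 * 0.18e-9
= 5.0215
T = exp(-5.0215) = 6.594617e-03

6.594617e-03


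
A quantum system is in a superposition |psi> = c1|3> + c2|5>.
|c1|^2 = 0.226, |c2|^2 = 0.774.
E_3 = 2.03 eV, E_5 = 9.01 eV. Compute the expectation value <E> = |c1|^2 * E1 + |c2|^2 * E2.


<E> = |c1|^2 * E1 + |c2|^2 * E2
= 0.226 * 2.03 + 0.774 * 9.01
= 0.4588 + 6.9737
= 7.4325 eV

7.4325


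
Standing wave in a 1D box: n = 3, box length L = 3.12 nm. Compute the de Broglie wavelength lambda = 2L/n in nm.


lambda = 2L / n
= 2 * 3.12 / 3
= 6.24 / 3
= 2.08 nm

2.08


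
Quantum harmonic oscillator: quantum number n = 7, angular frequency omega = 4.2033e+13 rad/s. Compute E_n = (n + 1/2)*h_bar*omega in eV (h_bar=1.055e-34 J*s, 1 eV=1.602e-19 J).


E = (n + 1/2) * h_bar * omega
= (7 + 0.5) * 1.055e-34 * 4.2033e+13
= 7.5 * 4.4345e-21
= 3.3259e-20 J
= 0.2076 eV

0.2076


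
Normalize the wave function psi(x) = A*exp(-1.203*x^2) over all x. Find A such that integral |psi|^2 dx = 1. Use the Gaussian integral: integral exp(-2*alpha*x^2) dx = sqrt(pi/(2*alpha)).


integral |psi|^2 dx = A^2 * sqrt(pi/(2*alpha)) = 1
A^2 = sqrt(2*alpha/pi)
= sqrt(2 * 1.203 / pi)
= 0.875131
A = sqrt(0.875131)
= 0.9355

0.9355


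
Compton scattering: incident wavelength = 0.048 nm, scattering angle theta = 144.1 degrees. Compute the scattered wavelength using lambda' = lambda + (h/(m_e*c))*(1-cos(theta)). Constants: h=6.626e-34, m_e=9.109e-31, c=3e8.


Compton wavelength: h/(m_e*c) = 2.4247e-12 m
d_lambda = 2.4247e-12 * (1 - cos(144.1 deg))
= 2.4247e-12 * 1.810042
= 4.3888e-12 m = 0.004389 nm
lambda' = 0.048 + 0.004389
= 0.052389 nm

0.052389


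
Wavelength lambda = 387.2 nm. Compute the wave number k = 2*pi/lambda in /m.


k = 2 * pi / lambda
= 6.2832 / (387.2e-9)
= 6.2832 / 3.8720e-07
= 1.6227e+07 /m

1.6227e+07


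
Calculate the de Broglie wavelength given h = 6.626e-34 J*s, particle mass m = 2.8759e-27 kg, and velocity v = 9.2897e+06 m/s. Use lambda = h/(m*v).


lambda = h / (m * v)
= 6.626e-34 / (2.8759e-27 * 9.2897e+06)
= 6.626e-34 / 2.6716e-20
= 2.4801e-14 m

2.4801e-14


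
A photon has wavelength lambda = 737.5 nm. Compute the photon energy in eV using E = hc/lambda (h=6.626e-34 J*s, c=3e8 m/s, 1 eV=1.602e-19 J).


E = hc / lambda
= (6.626e-34)(3e8) / (737.5e-9)
= 1.9878e-25 / 7.3750e-07
= 2.6953e-19 J
Converting to eV: 2.6953e-19 / 1.602e-19
= 1.6825 eV

1.6825


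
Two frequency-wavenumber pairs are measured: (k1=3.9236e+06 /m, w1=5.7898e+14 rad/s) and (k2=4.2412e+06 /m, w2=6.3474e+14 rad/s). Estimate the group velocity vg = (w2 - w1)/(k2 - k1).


vg = (w2 - w1) / (k2 - k1)
= (6.3474e+14 - 5.7898e+14) / (4.2412e+06 - 3.9236e+06)
= 5.5760e+13 / 3.1760e+05
= 1.7557e+08 m/s

1.7557e+08


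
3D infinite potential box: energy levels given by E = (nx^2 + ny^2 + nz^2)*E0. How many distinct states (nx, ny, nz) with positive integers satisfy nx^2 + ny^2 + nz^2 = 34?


Enumerate all (nx, ny, nz) with nx^2 + ny^2 + nz^2 = 34:
(3,3,4)
(3,4,3)
(4,3,3)
Total degeneracy = 3

3


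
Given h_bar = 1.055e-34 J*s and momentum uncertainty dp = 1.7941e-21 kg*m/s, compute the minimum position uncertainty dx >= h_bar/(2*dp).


dx = h_bar / (2 * dp)
= 1.055e-34 / (2 * 1.7941e-21)
= 1.055e-34 / 3.5882e-21
= 2.9402e-14 m

2.9402e-14


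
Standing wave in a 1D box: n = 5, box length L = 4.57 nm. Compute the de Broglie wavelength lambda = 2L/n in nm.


lambda = 2L / n
= 2 * 4.57 / 5
= 9.14 / 5
= 1.828 nm

1.828


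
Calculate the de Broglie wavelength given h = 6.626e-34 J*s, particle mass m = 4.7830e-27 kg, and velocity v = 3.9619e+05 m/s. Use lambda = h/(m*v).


lambda = h / (m * v)
= 6.626e-34 / (4.7830e-27 * 3.9619e+05)
= 6.626e-34 / 1.8950e-21
= 3.4966e-13 m

3.4966e-13


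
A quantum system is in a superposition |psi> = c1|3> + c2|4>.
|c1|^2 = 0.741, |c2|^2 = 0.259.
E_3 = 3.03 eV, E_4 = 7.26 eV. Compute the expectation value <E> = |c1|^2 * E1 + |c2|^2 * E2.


<E> = |c1|^2 * E1 + |c2|^2 * E2
= 0.741 * 3.03 + 0.259 * 7.26
= 2.2452 + 1.8803
= 4.1256 eV

4.1256


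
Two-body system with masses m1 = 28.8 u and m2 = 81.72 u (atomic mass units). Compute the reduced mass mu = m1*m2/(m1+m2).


mu = m1 * m2 / (m1 + m2)
= 28.8 * 81.72 / (28.8 + 81.72)
= 2353.536 / 110.52
= 21.2951 u

21.2951


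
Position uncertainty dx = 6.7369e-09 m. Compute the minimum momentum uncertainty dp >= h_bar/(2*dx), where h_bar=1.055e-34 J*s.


dp = h_bar / (2 * dx)
= 1.055e-34 / (2 * 6.7369e-09)
= 1.055e-34 / 1.3474e-08
= 7.8300e-27 kg*m/s

7.8300e-27


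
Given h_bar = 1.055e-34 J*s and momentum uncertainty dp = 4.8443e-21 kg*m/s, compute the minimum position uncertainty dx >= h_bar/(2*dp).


dx = h_bar / (2 * dp)
= 1.055e-34 / (2 * 4.8443e-21)
= 1.055e-34 / 9.6886e-21
= 1.0889e-14 m

1.0889e-14


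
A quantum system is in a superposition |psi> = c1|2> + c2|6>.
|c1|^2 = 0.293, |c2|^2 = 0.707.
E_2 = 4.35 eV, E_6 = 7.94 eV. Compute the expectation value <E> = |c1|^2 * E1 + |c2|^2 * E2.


<E> = |c1|^2 * E1 + |c2|^2 * E2
= 0.293 * 4.35 + 0.707 * 7.94
= 1.2745 + 5.6136
= 6.8881 eV

6.8881


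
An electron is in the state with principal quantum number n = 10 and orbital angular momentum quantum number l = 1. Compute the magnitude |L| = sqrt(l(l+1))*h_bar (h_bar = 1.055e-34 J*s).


L = sqrt(l*(l+1)) * h_bar
= sqrt(1 * 2) * 1.055e-34
= sqrt(2) * 1.055e-34
= 1.4142 * 1.055e-34
= 1.4920e-34 J*s

1.4920e-34


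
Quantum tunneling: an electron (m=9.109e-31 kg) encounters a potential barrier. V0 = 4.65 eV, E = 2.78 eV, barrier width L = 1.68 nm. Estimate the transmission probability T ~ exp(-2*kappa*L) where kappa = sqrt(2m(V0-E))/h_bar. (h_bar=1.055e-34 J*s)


V0 - E = 1.87 eV = 2.9957e-19 J
kappa = sqrt(2 * m * (V0-E)) / h_bar
= sqrt(2 * 9.109e-31 * 2.9957e-19) / 1.055e-34
= 7.0024e+09 /m
2*kappa*L = 2 * 7.0024e+09 * 1.68e-9
= 23.5282
T = exp(-23.5282) = 6.050904e-11

6.050904e-11


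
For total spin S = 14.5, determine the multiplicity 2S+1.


Spin multiplicity = 2S + 1
= 2 * 14.5 + 1
= 29.0 + 1
= 30

30


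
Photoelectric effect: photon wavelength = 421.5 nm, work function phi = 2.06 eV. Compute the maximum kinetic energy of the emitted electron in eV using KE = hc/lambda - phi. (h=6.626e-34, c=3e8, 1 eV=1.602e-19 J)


E_photon = hc / lambda
= (6.626e-34)(3e8) / (421.5e-9)
= 4.7160e-19 J
= 2.9438 eV
KE = E_photon - phi
= 2.9438 - 2.06
= 0.8838 eV

0.8838


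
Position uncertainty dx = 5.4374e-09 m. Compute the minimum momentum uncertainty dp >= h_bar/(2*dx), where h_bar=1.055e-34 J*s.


dp = h_bar / (2 * dx)
= 1.055e-34 / (2 * 5.4374e-09)
= 1.055e-34 / 1.0875e-08
= 9.7013e-27 kg*m/s

9.7013e-27


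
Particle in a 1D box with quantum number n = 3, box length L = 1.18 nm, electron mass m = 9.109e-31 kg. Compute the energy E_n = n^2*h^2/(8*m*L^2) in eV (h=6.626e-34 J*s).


E = n^2 * h^2 / (8 * m * L^2)
= 3^2 * (6.626e-34)^2 / (8 * 9.109e-31 * (1.18e-9)^2)
= 9 * 4.3904e-67 / (8 * 9.109e-31 * 1.3924e-18)
= 3.8942e-19 J
= 2.4308 eV

2.4308


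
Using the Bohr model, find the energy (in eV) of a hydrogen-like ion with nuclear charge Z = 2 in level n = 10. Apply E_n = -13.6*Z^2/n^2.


E_n = -13.6 * Z^2 / n^2
= -13.6 * 2^2 / 10^2
= -13.6 * 4 / 100
= -0.544 eV

-0.544


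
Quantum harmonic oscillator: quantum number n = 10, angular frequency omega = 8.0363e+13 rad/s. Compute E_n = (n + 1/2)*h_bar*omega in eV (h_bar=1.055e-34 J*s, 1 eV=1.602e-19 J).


E = (n + 1/2) * h_bar * omega
= (10 + 0.5) * 1.055e-34 * 8.0363e+13
= 10.5 * 8.4783e-21
= 8.9022e-20 J
= 0.5557 eV

0.5557


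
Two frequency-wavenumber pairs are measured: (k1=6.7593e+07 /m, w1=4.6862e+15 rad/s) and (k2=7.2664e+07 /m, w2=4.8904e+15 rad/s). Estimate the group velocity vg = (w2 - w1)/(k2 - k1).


vg = (w2 - w1) / (k2 - k1)
= (4.8904e+15 - 4.6862e+15) / (7.2664e+07 - 6.7593e+07)
= 2.0420e+14 / 5.0710e+06
= 4.0268e+07 m/s

4.0268e+07


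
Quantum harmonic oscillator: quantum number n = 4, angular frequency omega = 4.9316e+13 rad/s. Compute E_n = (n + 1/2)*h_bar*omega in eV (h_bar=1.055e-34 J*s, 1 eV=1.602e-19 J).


E = (n + 1/2) * h_bar * omega
= (4 + 0.5) * 1.055e-34 * 4.9316e+13
= 4.5 * 5.2028e-21
= 2.3413e-20 J
= 0.1461 eV

0.1461


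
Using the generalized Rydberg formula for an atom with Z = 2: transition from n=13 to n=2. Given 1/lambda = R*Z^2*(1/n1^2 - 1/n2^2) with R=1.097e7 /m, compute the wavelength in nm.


1/lambda = R * Z^2 * (1/n1^2 - 1/n2^2)
= 1.097e7 * 2^2 * (1/2^2 - 1/13^2)
= 1.097e7 * 4 * (0.25 - 0.005917)
= 1.0710e+07 /m
lambda = 1 / 1.0710e+07
= 93.3676 nm

93.3676


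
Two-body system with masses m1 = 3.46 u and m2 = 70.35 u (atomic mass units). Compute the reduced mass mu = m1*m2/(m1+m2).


mu = m1 * m2 / (m1 + m2)
= 3.46 * 70.35 / (3.46 + 70.35)
= 243.411 / 73.81
= 3.2978 u

3.2978


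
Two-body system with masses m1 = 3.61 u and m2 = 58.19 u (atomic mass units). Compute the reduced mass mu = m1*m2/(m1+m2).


mu = m1 * m2 / (m1 + m2)
= 3.61 * 58.19 / (3.61 + 58.19)
= 210.0659 / 61.8
= 3.3991 u

3.3991


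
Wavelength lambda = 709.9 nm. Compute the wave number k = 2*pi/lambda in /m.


k = 2 * pi / lambda
= 6.2832 / (709.9e-9)
= 6.2832 / 7.0990e-07
= 8.8508e+06 /m

8.8508e+06


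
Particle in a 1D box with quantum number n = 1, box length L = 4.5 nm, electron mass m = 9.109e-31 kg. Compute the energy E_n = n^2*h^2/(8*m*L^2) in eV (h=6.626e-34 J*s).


E = n^2 * h^2 / (8 * m * L^2)
= 1^2 * (6.626e-34)^2 / (8 * 9.109e-31 * (4.5e-9)^2)
= 1 * 4.3904e-67 / (8 * 9.109e-31 * 2.0250e-17)
= 2.9752e-21 J
= 0.0186 eV

0.0186


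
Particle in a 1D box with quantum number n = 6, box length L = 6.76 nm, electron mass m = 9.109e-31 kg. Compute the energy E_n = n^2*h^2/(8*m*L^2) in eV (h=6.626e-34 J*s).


E = n^2 * h^2 / (8 * m * L^2)
= 6^2 * (6.626e-34)^2 / (8 * 9.109e-31 * (6.76e-9)^2)
= 36 * 4.3904e-67 / (8 * 9.109e-31 * 4.5698e-17)
= 4.7463e-20 J
= 0.2963 eV

0.2963


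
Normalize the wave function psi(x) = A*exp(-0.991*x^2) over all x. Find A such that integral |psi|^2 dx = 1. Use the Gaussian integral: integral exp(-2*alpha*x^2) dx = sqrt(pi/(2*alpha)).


integral |psi|^2 dx = A^2 * sqrt(pi/(2*alpha)) = 1
A^2 = sqrt(2*alpha/pi)
= sqrt(2 * 0.991 / pi)
= 0.794286
A = sqrt(0.794286)
= 0.8912

0.8912


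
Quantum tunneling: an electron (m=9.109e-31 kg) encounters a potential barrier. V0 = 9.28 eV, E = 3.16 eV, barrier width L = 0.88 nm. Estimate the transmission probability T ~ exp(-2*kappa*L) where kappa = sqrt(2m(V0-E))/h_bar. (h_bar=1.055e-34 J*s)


V0 - E = 6.12 eV = 9.8042e-19 J
kappa = sqrt(2 * m * (V0-E)) / h_bar
= sqrt(2 * 9.109e-31 * 9.8042e-19) / 1.055e-34
= 1.2668e+10 /m
2*kappa*L = 2 * 1.2668e+10 * 0.88e-9
= 22.2955
T = exp(-22.2955) = 2.075776e-10

2.075776e-10
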